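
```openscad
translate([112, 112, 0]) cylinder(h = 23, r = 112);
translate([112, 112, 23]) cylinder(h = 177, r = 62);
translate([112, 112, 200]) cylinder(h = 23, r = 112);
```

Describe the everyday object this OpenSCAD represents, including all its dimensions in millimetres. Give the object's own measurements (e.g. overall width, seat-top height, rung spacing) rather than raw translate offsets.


A spool: two coaxial disc flanges of radius 112 mm and thickness 23 mm, joined by a core cylinder of radius 62 mm and height 177 mm. The lower flange rests on z = 0 and the three cylinders share a vertical axis.


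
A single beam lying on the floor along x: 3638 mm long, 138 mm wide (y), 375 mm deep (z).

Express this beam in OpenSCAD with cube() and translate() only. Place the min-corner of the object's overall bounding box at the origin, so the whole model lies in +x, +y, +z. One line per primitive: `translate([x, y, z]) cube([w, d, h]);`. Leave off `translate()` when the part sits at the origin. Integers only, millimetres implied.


cube([3638, 138, 375]);


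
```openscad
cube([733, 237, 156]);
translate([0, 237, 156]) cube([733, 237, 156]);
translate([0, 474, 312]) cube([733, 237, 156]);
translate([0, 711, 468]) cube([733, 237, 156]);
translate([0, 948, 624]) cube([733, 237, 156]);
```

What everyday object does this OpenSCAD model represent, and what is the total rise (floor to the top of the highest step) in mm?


A staircase. The total rise is 780 mm.

5 identical blocks, each offset up and back from the previous — a staircase. Each step is 156 mm tall and there are 5 of them, so the total rise is 5 × 156 = 780 mm.


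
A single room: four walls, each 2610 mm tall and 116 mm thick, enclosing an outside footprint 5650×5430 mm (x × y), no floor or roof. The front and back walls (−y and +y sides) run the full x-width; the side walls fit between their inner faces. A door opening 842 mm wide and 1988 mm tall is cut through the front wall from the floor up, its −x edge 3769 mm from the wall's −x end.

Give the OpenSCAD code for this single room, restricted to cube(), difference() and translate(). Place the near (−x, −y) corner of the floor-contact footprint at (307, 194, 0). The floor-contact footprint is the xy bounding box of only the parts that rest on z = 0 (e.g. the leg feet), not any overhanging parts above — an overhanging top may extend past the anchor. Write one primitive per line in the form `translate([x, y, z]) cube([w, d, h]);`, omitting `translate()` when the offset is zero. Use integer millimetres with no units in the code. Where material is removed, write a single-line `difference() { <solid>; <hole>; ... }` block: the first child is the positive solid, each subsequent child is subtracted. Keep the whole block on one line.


difference() { translate([307, 194, 0]) cube([5650, 116, 2610]); translate([4076, 194, 0]) cube([842, 116, 1988]); }
translate([307, 5508, 0]) cube([5650, 116, 2610]);
translate([307, 310, 0]) cube([116, 5198, 2610]);
translate([5841, 310, 0]) cube([116, 5198, 2610]);


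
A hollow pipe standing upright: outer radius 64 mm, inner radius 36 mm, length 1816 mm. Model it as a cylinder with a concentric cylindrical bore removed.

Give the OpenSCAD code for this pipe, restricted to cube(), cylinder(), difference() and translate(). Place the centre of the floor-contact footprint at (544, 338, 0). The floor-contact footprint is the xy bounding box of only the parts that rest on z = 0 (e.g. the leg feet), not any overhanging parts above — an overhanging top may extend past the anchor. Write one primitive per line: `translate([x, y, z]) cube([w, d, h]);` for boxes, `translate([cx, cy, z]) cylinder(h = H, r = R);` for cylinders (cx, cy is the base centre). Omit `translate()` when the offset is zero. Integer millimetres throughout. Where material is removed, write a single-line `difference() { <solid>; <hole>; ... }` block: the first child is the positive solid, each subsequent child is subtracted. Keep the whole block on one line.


difference() { translate([544, 338, 0]) cylinder(h = 1816, r = 64); translate([544, 338, 0]) cylinder(h = 1816, r = 36); }


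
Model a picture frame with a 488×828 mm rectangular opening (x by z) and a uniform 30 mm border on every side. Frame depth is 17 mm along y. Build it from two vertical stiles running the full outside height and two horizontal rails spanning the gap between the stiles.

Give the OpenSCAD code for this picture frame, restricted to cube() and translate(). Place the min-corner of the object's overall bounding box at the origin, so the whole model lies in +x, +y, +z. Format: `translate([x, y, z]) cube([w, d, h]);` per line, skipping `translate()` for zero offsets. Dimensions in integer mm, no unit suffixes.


cube([30, 17, 888]);
translate([518, 0, 0]) cube([30, 17, 888]);
translate([30, 0, 0]) cube([488, 17, 30]);
translate([30, 0, 858]) cube([488, 17, 30]);


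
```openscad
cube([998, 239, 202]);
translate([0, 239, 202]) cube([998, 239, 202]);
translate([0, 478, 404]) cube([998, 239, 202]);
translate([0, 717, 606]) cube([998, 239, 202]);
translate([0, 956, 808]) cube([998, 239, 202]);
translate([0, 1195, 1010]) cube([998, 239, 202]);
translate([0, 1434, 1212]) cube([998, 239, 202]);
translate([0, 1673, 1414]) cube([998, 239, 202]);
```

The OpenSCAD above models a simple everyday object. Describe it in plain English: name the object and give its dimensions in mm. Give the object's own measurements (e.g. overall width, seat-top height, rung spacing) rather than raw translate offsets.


A straight staircase of 8 solid steps. Each step is 998 mm wide (x), 239 mm deep (y, the going) and 202 mm tall (the rise). The first step rests on the floor; each subsequent step sits one going further in +y and one rise higher in +z, directly behind and above the previous step with no overlap.


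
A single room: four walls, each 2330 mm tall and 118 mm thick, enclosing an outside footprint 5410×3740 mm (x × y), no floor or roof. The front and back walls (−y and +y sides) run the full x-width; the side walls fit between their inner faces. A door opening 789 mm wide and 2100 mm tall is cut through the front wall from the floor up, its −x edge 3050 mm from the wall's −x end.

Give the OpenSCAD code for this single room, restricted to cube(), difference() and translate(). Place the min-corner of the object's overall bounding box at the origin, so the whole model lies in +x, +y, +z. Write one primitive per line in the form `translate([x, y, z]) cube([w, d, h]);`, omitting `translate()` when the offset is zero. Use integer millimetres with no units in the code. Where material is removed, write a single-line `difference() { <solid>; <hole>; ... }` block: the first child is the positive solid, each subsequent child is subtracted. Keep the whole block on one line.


difference() { cube([5410, 118, 2330]); translate([3050, 0, 0]) cube([789, 118, 2100]); }
translate([0, 3622, 0]) cube([5410, 118, 2330]);
translate([0, 118, 0]) cube([118, 3504, 2330]);
translate([5292, 118, 0]) cube([118, 3504, 2330]);


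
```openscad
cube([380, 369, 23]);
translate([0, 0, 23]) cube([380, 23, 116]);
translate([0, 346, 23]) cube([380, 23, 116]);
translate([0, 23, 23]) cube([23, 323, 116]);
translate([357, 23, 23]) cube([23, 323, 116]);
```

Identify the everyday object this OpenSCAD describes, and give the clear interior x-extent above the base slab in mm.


An open box. The internal width is 334 mm.

A 380×369 base slab with four walls standing on it — an open box. The base is 380 mm wide and the walls are 23 mm thick, so the internal width is 380 − 2 × 23 = 334 mm.


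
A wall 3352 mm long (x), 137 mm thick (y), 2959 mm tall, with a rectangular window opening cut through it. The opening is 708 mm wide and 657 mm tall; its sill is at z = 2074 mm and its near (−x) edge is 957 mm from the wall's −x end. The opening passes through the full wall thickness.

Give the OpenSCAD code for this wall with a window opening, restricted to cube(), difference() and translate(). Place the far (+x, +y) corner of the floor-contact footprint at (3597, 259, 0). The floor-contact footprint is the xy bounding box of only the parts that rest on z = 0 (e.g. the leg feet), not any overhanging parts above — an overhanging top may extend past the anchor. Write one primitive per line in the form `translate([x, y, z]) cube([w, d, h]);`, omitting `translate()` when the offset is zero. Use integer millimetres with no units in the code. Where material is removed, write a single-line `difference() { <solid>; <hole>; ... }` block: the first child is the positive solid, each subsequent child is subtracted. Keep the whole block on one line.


difference() { translate([245, 122, 0]) cube([3352, 137, 2959]); translate([1202, 122, 2074]) cube([708, 137, 657]); }


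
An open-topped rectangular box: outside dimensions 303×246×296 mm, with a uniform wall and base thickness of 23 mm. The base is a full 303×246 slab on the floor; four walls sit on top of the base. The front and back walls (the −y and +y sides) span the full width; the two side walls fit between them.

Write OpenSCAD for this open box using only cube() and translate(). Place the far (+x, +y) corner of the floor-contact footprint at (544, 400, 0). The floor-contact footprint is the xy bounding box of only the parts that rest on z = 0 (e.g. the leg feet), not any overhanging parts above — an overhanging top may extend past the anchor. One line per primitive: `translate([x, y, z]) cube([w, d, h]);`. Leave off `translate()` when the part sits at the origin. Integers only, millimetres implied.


translate([241, 154, 0]) cube([303, 246, 23]);
translate([241, 154, 23]) cube([303, 23, 273]);
translate([241, 377, 23]) cube([303, 23, 273]);
translate([241, 177, 23]) cube([23, 200, 273]);
translate([521, 177, 23]) cube([23, 200, 273]);


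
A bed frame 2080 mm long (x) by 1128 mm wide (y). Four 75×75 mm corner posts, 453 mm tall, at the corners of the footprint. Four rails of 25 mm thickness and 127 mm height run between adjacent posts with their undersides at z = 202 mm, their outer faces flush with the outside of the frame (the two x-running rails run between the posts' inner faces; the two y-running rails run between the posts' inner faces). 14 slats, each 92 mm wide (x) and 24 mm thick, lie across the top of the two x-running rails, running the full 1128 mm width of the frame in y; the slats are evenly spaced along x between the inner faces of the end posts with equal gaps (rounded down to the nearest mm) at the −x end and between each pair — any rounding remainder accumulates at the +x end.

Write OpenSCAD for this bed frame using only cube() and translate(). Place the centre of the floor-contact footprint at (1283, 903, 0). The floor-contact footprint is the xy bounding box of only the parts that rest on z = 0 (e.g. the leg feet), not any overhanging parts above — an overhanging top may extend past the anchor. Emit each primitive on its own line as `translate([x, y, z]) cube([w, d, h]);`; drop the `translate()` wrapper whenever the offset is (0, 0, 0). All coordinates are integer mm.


// slat z = rail_z + rail_h = 202 + 127 = 329
// slat gap = ⌊(1930 − 14·92) / 15⌋ = 42
translate([243, 339, 0]) cube([75, 75, 453]);
translate([243, 1392, 0]) cube([75, 75, 453]);
translate([2248, 339, 0]) cube([75, 75, 453]);
translate([2248, 1392, 0]) cube([75, 75, 453]);
translate([318, 339, 202]) cube([1930, 25, 127]);
translate([318, 1442, 202]) cube([1930, 25, 127]);
translate([243, 414, 202]) cube([25, 978, 127]);
translate([2298, 414, 202]) cube([25, 978, 127]);
translate([360, 339, 329]) cube([92, 1128, 24]);
translate([494, 339, 329]) cube([92, 1128, 24]);
translate([628, 339, 329]) cube([92, 1128, 24]);
translate([762, 339, 329]) cube([92, 1128, 24]);
translate([896, 339, 329]) cube([92, 1128, 24]);
translate([1030, 339, 329]) cube([92, 1128, 24]);
translate([1164, 339, 329]) cube([92, 1128, 24]);
translate([1298, 339, 329]) cube([92, 1128, 24]);
translate([1432, 339, 329]) cube([92, 1128, 24]);
translate([1566, 339, 329]) cube([92, 1128, 24]);
translate([1700, 339, 329]) cube([92, 1128, 24]);
translate([1834, 339, 329]) cube([92, 1128, 24]);
translate([1968, 339, 329]) cube([92, 1128, 24]);
translate([2102, 339, 329]) cube([92, 1128, 24]);


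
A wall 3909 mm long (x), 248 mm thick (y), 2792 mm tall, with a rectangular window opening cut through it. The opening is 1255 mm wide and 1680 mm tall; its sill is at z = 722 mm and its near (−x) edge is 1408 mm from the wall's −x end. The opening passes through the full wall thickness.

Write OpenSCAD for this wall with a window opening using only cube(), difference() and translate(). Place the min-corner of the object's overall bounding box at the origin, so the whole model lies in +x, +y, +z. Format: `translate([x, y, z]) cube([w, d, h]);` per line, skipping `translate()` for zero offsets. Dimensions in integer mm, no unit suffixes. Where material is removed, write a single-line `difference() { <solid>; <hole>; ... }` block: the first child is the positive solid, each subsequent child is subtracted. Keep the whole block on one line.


difference() { cube([3909, 248, 2792]); translate([1408, 0, 722]) cube([1255, 248, 1680]); }


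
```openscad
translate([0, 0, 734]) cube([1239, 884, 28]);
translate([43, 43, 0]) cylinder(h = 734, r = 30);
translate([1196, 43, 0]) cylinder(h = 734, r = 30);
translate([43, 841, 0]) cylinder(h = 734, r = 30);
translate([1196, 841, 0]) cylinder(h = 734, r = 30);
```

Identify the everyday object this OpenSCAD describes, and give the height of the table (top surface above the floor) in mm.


A table. The table height is 762 mm.

A 1239×884×28 slab sits at z = 734 on four Ø60 mm round legs — a table. The top surface is at 734 + 28 = 762 mm.


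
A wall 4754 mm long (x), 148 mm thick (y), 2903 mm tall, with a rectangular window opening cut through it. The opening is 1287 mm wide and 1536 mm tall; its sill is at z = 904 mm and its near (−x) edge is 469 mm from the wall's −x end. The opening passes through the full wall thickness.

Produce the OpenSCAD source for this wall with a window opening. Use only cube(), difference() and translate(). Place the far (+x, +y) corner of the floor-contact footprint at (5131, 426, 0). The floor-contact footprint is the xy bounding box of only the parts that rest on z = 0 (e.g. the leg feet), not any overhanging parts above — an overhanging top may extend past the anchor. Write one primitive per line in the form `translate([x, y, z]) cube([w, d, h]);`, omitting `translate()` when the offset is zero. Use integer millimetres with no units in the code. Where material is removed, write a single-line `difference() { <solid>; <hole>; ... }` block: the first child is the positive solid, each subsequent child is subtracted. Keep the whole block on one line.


difference() { translate([377, 278, 0]) cube([4754, 148, 2903]); translate([846, 278, 904]) cube([1287, 148, 1536]); }


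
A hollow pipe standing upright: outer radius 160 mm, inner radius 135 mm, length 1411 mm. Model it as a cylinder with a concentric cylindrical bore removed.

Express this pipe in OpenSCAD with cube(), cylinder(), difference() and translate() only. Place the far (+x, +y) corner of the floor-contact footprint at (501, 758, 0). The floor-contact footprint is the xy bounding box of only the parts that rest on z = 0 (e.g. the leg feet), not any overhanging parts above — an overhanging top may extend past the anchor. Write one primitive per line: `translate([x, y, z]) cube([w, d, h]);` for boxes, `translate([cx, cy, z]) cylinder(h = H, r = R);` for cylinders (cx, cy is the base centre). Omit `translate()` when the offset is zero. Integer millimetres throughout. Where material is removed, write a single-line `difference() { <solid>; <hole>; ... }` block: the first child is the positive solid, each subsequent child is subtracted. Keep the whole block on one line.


difference() { translate([341, 598, 0]) cylinder(h = 1411, r = 160); translate([341, 598, 0]) cylinder(h = 1411, r = 135); }


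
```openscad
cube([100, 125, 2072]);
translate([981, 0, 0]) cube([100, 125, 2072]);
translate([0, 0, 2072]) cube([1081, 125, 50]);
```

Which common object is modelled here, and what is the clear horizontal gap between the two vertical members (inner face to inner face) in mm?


A door frame. The clear opening width is 881 mm.

Two 2072 mm tall posts with a header on top — a door frame. The left jamb is 100 mm wide at x = 0; the right jamb starts at x = 981. The clear opening is 981 − 100 = 881 mm.


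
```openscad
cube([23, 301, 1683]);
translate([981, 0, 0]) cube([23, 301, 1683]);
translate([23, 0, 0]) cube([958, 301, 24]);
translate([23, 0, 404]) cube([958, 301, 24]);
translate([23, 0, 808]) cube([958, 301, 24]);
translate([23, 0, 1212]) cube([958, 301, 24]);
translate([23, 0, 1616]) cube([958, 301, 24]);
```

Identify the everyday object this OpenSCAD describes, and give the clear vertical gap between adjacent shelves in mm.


A bookshelf. The clear shelf gap is 380 mm.

Two tall side panels with 5 horizontal boards between them — a bookshelf. The first two shelf undersides are at z = 0 and z = 404; with shelf thickness 24, the clear gap is 404 − 0 − 24 = 380 mm.


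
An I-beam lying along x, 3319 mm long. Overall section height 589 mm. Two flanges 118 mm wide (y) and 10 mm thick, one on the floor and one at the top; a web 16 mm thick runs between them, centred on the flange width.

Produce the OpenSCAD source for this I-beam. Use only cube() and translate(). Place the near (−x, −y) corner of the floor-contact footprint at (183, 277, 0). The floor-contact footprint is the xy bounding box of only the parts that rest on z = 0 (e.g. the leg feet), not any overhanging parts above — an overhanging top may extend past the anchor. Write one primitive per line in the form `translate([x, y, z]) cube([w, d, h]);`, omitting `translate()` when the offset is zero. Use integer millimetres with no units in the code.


translate([183, 277, 0]) cube([3319, 118, 10]);
translate([183, 328, 10]) cube([3319, 16, 569]);
translate([183, 277, 579]) cube([3319, 118, 10]);


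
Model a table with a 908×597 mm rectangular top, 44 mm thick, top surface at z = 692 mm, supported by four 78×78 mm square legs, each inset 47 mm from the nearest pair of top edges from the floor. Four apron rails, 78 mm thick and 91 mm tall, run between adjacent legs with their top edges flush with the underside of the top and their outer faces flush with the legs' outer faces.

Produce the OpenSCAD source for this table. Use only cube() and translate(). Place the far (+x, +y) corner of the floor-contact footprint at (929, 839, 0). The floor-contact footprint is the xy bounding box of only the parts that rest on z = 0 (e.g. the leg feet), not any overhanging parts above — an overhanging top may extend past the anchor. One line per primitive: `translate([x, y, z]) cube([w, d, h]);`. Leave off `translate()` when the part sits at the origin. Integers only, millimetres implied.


translate([68, 289, 648]) cube([908, 597, 44]);
translate([115, 336, 0]) cube([78, 78, 648]);
translate([851, 336, 0]) cube([78, 78, 648]);
translate([115, 761, 0]) cube([78, 78, 648]);
translate([851, 761, 0]) cube([78, 78, 648]);
translate([193, 336, 557]) cube([658, 78, 91]);
translate([193, 761, 557]) cube([658, 78, 91]);
translate([115, 414, 557]) cube([78, 347, 91]);
translate([851, 414, 557]) cube([78, 347, 91]);


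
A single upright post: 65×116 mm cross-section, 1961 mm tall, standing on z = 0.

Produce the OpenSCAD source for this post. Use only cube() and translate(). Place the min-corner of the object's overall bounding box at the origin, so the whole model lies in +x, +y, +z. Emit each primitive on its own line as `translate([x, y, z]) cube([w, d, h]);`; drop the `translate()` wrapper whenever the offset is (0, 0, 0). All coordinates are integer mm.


cube([65, 116, 1961]);


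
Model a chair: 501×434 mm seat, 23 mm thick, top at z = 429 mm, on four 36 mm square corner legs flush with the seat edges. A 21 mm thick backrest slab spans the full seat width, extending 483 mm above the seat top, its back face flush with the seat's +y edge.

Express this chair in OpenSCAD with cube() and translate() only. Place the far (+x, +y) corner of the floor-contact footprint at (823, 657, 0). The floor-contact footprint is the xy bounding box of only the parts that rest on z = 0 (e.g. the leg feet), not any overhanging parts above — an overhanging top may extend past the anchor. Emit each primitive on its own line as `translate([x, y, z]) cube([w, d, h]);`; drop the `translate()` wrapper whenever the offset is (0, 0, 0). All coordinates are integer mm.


translate([322, 223, 406]) cube([501, 434, 23]);
translate([322, 223, 0]) cube([36, 36, 406]);
translate([787, 223, 0]) cube([36, 36, 406]);
translate([322, 621, 0]) cube([36, 36, 406]);
translate([787, 621, 0]) cube([36, 36, 406]);
translate([322, 636, 429]) cube([501, 21, 483]);


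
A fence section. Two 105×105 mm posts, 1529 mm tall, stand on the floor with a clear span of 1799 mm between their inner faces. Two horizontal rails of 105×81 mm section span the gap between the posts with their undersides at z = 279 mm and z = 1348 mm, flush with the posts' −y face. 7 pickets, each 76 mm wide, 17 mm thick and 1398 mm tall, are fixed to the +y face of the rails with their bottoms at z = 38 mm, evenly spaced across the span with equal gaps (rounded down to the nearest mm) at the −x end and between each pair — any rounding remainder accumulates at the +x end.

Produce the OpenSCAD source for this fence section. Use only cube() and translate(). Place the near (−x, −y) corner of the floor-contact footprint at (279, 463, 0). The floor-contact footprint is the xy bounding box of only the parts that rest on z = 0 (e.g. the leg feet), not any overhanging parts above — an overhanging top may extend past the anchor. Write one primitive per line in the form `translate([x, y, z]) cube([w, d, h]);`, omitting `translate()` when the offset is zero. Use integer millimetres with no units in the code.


translate([279, 463, 0]) cube([105, 105, 1529]);
translate([2183, 463, 0]) cube([105, 105, 1529]);
translate([384, 463, 279]) cube([1799, 105, 81]);
translate([384, 463, 1348]) cube([1799, 105, 81]);
translate([542, 568, 38]) cube([76, 17, 1398]);
translate([776, 568, 38]) cube([76, 17, 1398]);
translate([1010, 568, 38]) cube([76, 17, 1398]);
translate([1244, 568, 38]) cube([76, 17, 1398]);
translate([1478, 568, 38]) cube([76, 17, 1398]);
translate([1712, 568, 38]) cube([76, 17, 1398]);
translate([1946, 568, 38]) cube([76, 17, 1398]);


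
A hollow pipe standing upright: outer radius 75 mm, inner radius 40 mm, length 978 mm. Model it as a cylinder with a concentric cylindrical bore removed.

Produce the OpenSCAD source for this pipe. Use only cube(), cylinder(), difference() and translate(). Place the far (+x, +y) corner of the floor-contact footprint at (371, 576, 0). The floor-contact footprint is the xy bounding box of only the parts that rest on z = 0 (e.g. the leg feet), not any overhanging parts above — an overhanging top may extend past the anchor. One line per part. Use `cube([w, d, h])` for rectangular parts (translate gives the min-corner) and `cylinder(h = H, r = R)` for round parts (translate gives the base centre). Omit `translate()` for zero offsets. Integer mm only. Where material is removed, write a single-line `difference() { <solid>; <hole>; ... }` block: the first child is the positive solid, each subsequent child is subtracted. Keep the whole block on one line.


difference() { translate([296, 501, 0]) cylinder(h = 978, r = 75); translate([296, 501, 0]) cylinder(h = 978, r = 40); }


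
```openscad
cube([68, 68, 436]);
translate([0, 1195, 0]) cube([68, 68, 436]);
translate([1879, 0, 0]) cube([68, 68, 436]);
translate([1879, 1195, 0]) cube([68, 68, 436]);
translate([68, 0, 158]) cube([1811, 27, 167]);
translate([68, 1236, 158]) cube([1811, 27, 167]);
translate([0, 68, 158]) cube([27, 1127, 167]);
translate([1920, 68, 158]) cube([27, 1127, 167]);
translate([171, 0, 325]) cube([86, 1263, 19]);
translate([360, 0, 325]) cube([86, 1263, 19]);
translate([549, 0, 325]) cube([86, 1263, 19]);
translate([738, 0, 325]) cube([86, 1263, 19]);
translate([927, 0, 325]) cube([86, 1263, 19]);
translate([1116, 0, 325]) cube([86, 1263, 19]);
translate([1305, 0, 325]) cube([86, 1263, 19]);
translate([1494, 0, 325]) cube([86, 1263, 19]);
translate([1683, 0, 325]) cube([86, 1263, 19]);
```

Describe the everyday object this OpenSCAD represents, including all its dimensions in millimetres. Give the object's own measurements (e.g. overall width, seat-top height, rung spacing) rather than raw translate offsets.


A bed frame 1947 mm long (x) by 1263 mm wide (y). Four 68×68 mm corner posts, 436 mm tall, at the corners of the footprint. Four rails of 27 mm thickness and 167 mm height run between adjacent posts with their undersides at z = 158 mm, their outer faces flush with the outside of the frame (the two x-running rails run between the posts' inner faces; the two y-running rails run between the posts' inner faces). 9 slats, each 86 mm wide (x) and 19 mm thick, lie across the top of the two x-running rails, running the full 1263 mm width of the frame in y; along x they sit between the end posts with a 103 mm gap after the −x posts and between neighbouring slats, leaving 110 mm before the +x posts.


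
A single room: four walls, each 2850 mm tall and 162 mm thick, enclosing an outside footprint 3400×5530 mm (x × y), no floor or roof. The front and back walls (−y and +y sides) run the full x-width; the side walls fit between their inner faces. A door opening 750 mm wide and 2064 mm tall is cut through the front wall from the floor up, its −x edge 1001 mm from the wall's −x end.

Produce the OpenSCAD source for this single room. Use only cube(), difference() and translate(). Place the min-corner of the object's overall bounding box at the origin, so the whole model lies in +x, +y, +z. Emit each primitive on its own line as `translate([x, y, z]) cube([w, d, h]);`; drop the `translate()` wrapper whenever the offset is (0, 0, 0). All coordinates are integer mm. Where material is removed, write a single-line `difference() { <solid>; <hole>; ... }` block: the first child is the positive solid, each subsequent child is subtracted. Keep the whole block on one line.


difference() { cube([3400, 162, 2850]); translate([1001, 0, 0]) cube([750, 162, 2064]); }
translate([0, 5368, 0]) cube([3400, 162, 2850]);
translate([0, 162, 0]) cube([162, 5206, 2850]);
translate([3238, 162, 0]) cube([162, 5206, 2850]);


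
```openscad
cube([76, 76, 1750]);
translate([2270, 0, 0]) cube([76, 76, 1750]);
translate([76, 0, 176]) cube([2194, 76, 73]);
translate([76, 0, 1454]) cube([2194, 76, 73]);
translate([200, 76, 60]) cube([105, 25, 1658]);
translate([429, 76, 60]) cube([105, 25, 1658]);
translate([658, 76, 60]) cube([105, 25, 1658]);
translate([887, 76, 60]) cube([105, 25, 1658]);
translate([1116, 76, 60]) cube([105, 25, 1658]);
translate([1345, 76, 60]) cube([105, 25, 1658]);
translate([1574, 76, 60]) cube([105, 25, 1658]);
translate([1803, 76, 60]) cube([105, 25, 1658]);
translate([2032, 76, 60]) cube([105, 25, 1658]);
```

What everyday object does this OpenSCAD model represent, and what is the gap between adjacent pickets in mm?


A fence section. The picket gap is 124 mm.

Two posts, two rails, 9 pickets — a fence section. Span 2194 mm holds 9 pickets of 105 mm with 10 equal gaps: ⌊(2194 − 9·105) / 10⌋ = 124 mm.


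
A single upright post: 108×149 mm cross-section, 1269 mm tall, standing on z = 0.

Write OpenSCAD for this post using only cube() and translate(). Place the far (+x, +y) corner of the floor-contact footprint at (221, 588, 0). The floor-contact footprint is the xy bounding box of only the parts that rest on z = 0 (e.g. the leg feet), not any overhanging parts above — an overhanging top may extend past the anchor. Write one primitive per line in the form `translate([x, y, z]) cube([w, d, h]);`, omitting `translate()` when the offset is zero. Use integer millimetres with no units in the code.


translate([113, 439, 0]) cube([108, 149, 1269]);


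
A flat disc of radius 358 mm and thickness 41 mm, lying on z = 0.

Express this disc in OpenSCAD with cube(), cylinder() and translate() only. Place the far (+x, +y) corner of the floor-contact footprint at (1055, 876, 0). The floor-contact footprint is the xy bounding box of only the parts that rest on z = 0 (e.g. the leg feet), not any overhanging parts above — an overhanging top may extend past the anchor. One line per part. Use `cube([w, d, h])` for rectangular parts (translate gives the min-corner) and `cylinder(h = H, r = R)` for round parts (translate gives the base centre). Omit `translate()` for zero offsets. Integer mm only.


translate([697, 518, 0]) cylinder(h = 41, r = 358);


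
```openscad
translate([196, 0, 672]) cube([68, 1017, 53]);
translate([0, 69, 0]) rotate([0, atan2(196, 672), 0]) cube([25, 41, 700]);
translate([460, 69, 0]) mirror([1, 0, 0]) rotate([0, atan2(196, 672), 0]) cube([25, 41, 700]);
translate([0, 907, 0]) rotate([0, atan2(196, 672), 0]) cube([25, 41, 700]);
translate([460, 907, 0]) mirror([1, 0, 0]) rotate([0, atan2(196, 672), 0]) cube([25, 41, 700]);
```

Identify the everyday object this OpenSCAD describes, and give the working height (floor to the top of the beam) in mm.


A sawhorse. The overall height is 725 mm.

A beam across two mirrored pairs of raked legs — a sawhorse. The beam's underside is at z = 672 (matching the legs' vertical rise in atan2(196, 672)) and the beam is 53 mm tall, so its top is at 672 + 53 = 725 mm. The raked legs top out at the beam's underside, so that is the highest point.


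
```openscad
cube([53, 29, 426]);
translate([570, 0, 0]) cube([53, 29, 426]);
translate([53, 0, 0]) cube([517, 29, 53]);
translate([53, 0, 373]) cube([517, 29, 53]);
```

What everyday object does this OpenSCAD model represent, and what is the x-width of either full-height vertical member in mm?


A picture frame. The border width is 53 mm.

Four thin pieces enclosing a rectangular opening — a picture frame. The two full-height stiles are 426 mm tall; the top rail sits at z = 373 and is 53 mm tall, so the border above the opening is 426 − 373 = 53 mm, matching the stile x-width.


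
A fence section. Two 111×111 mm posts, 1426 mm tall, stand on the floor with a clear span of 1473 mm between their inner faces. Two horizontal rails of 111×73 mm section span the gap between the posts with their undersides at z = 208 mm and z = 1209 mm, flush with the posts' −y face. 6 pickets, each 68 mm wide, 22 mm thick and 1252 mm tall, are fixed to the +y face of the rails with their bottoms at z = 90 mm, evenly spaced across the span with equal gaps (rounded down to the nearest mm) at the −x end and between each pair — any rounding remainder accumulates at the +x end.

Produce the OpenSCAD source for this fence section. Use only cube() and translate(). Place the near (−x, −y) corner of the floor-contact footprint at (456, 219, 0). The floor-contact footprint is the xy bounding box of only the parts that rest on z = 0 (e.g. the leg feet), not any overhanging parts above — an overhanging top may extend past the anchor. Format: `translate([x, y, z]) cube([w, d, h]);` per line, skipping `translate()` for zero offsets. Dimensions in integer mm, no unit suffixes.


translate([456, 219, 0]) cube([111, 111, 1426]);
translate([2040, 219, 0]) cube([111, 111, 1426]);
translate([567, 219, 208]) cube([1473, 111, 73]);
translate([567, 219, 1209]) cube([1473, 111, 73]);
translate([719, 330, 90]) cube([68, 22, 1252]);
translate([939, 330, 90]) cube([68, 22, 1252]);
translate([1159, 330, 90]) cube([68, 22, 1252]);
translate([1379, 330, 90]) cube([68, 22, 1252]);
translate([1599, 330, 90]) cube([68, 22, 1252]);
translate([1819, 330, 90]) cube([68, 22, 1252]);


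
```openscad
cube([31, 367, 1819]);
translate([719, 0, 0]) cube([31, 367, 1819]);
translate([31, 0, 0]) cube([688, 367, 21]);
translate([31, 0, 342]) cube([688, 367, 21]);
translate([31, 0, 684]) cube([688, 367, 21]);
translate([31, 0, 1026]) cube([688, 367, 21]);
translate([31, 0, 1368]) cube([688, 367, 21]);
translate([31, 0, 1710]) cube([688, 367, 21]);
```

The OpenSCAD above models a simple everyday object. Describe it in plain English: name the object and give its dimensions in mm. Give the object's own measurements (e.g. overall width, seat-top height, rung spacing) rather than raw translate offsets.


An open bookshelf. Two side panels, each 31 mm thick, 367 mm deep and 1819 mm tall, stand 750 mm apart (outside-to-outside). Between them sit 6 shelves, each 21 mm thick and 367 mm deep, spanning the full gap between the sides. The bottom shelf rests on the floor (its underside at z = 0) and the clear gap between one shelf's top and the next shelf's underside is 321 mm.


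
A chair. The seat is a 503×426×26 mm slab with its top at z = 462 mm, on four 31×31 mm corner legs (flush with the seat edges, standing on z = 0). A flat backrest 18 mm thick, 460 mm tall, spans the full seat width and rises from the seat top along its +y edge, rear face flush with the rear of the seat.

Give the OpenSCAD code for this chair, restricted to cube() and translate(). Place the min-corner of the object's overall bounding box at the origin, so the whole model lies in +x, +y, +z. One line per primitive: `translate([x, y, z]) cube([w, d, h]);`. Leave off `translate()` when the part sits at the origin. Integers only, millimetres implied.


// leg_h = 462 - 26 = 436
translate([0, 0, 436]) cube([503, 426, 26]);
cube([31, 31, 436]);
translate([472, 0, 0]) cube([31, 31, 436]);
translate([0, 395, 0]) cube([31, 31, 436]);
translate([472, 395, 0]) cube([31, 31, 436]);
translate([0, 408, 462]) cube([503, 18, 460]);


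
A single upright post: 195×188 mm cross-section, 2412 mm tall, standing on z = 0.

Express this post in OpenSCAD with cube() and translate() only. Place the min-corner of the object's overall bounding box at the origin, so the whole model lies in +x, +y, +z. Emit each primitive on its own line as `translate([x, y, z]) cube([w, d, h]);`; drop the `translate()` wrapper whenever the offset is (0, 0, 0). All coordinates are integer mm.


cube([195, 188, 2412]);


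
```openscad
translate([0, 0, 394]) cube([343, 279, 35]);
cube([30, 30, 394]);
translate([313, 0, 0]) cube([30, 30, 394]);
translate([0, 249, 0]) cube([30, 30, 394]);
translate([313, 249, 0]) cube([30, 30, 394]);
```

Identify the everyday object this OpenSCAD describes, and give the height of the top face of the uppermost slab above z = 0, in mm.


A stool. The seat height is 429 mm.

A 343×279×35 slab at z = 394 on four corner posts — a stool. The seat top is 394 + 35 = 429 mm.


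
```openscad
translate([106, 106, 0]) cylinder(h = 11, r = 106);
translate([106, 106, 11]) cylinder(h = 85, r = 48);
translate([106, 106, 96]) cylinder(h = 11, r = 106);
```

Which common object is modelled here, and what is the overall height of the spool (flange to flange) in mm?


A spool. The overall height is 107 mm.

Three coaxial cylinders, large–small–large — a spool. Two 11 mm flanges and a 85 mm core give 11 + 85 + 11 = 107 mm.


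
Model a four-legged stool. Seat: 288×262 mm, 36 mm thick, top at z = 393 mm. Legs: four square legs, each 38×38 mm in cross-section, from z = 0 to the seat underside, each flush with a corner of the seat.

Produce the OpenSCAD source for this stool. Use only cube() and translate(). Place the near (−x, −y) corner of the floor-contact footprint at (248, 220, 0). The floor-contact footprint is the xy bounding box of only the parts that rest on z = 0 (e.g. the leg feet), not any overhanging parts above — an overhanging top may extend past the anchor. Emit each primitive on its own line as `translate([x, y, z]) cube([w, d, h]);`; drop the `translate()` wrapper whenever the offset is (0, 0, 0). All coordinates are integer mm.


// leg_h = 393 - 36 = 357
translate([248, 220, 357]) cube([288, 262, 36]);
translate([248, 220, 0]) cube([38, 38, 357]);
translate([498, 220, 0]) cube([38, 38, 357]);
translate([248, 444, 0]) cube([38, 38, 357]);
translate([498, 444, 0]) cube([38, 38, 357]);


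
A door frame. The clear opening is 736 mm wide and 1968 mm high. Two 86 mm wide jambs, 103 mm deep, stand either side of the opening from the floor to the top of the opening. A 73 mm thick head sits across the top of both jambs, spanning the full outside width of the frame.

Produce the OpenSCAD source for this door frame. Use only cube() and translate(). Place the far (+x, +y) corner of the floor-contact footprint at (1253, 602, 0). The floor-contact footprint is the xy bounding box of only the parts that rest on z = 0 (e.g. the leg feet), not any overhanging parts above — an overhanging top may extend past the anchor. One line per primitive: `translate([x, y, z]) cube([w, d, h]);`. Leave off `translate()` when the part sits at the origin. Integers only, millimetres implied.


translate([345, 499, 0]) cube([86, 103, 1968]);
translate([1167, 499, 0]) cube([86, 103, 1968]);
translate([345, 499, 1968]) cube([908, 103, 73]);


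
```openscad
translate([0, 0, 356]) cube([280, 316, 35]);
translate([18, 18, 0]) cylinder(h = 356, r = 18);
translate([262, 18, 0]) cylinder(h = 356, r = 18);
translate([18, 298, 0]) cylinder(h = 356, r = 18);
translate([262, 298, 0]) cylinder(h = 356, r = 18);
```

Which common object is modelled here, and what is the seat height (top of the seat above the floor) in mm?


A stool. The seat height is 391 mm.

A 280×316×35 slab at z = 356 on four corner cylinders — a stool. The seat top is 356 + 35 = 391 mm.


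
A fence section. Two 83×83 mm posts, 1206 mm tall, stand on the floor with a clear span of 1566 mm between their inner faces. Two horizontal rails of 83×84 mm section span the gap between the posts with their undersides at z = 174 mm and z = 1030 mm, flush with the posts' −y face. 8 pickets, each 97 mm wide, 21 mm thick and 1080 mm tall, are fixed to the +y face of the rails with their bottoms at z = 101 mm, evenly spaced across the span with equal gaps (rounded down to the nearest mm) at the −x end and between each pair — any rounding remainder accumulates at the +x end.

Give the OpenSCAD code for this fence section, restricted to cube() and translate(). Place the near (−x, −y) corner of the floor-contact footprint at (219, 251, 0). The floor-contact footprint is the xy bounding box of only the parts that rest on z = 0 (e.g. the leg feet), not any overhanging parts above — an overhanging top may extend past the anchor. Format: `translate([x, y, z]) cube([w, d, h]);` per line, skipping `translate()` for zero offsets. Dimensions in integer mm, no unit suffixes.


translate([219, 251, 0]) cube([83, 83, 1206]);
translate([1868, 251, 0]) cube([83, 83, 1206]);
translate([302, 251, 174]) cube([1566, 83, 84]);
translate([302, 251, 1030]) cube([1566, 83, 84]);
translate([389, 334, 101]) cube([97, 21, 1080]);
translate([573, 334, 101]) cube([97, 21, 1080]);
translate([757, 334, 101]) cube([97, 21, 1080]);
translate([941, 334, 101]) cube([97, 21, 1080]);
translate([1125, 334, 101]) cube([97, 21, 1080]);
translate([1309, 334, 101]) cube([97, 21, 1080]);
translate([1493, 334, 101]) cube([97, 21, 1080]);
translate([1677, 334, 101]) cube([97, 21, 1080]);


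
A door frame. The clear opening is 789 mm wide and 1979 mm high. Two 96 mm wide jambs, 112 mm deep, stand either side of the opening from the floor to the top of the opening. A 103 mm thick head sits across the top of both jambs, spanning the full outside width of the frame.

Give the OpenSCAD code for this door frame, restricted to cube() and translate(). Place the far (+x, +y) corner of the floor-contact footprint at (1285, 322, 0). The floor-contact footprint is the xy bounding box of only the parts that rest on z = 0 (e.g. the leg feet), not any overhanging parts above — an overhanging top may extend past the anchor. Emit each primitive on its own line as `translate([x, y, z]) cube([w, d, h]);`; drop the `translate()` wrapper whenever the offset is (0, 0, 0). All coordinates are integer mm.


translate([304, 210, 0]) cube([96, 112, 1979]);
translate([1189, 210, 0]) cube([96, 112, 1979]);
translate([304, 210, 1979]) cube([981, 112, 103]);
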